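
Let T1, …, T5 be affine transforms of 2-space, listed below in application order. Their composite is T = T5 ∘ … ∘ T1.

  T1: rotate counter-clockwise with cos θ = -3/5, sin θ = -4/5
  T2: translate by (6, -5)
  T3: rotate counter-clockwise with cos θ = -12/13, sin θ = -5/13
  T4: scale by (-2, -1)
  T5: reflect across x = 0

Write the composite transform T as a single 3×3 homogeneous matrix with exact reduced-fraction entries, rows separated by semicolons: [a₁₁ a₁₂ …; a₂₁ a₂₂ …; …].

T = [32/65 -126/65 -194/13; -63/65 -16/65 -30/13; 0 0 1]

T1 = [-3/5 4/5 0; -4/5 -3/5 0; 0 0 1]
T2·T1 = [-3/5 4/5 6; -4/5 -3/5 -5; 0 0 1]
T3·…·T1 = [16/65 -63/65 -97/13; 63/65 16/65 30/13; 0 0 1]
T4·…·T1 = [-32/65 126/65 194/13; -63/65 -16/65 -30/13; 0 0 1]
T5·…·T1 = [32/65 -126/65 -194/13; -63/65 -16/65 -30/13; 0 0 1]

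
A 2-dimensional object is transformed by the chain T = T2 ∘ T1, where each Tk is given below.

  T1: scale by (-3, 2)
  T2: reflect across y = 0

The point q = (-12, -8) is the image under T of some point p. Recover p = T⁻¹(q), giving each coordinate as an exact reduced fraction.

p = (4, 4)

T1 = [-3 0 0; 0 2 0; 0 0 1]
T2·T1 = [-3 0 0; 0 -2 0; 0 0 1]
det M = 6; M⁻¹ = [-1/3 0 0; 0 -1/2 0; 0 0 1]
M⁻¹ · (-12, -8)ᵀ = (4, 4)ᵀ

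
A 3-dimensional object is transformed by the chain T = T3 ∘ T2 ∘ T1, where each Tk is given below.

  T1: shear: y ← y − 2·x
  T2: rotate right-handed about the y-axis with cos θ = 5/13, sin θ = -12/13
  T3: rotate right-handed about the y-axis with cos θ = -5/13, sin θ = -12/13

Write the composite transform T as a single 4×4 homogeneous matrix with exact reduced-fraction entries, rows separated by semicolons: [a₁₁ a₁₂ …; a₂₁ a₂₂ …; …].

T = [-1 0 0 0; -2 1 0 0; 0 0 -1 0; 0 0 0 1]

T1 = [1 0 0 0; -2 1 0 0; 0 0 1 0; 0 0 0 1]
T2·T1 = [5/13 0 -12/13 0; -2 1 0 0; 12/13 0 5/13 0; 0 0 0 1]
T3·…·T1 = [-1 0 0 0; -2 1 0 0; 0 0 -1 0; 0 0 0 1]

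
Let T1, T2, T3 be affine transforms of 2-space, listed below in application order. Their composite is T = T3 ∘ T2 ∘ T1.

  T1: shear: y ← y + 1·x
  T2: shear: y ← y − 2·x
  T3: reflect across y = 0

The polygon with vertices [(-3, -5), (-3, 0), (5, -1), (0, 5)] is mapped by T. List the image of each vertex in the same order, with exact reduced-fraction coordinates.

T1 shear: y ← y + 1·x: (-3, -5) → (-3, -8); (-3, 0) → (-3, -3); (5, -1) → (5, 4); (0, 5) → (0, 5)
T2 shear: y ← y − 2·x: (-3, -8) → (-3, -2); (-3, -3) → (-3, 3); (5, 4) → (5, -6); (0, 5) → (0, 5)
T3 reflect across y = 0: (-3, -2) → (-3, 2); (-3, 3) → (-3, -3); (5, -6) → (5, 6); (0, 5) → (0, -5)

image vertices: (-3, 2), (-3, -3), (5, 6), (0, -5)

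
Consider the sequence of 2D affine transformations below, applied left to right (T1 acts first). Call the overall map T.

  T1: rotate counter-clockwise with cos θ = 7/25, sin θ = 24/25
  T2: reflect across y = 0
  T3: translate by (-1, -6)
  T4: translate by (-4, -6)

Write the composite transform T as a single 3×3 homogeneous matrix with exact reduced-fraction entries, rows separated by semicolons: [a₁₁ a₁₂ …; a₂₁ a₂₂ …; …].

T = [7/25 -24/25 -5; -24/25 -7/25 -12; 0 0 1]

T1 = [7/25 -24/25 0; 24/25 7/25 0; 0 0 1]
T2·T1 = [7/25 -24/25 0; -24/25 -7/25 0; 0 0 1]
T3·…·T1 = [7/25 -24/25 -1; -24/25 -7/25 -6; 0 0 1]
T4·…·T1 = [7/25 -24/25 -5; -24/25 -7/25 -12; 0 0 1]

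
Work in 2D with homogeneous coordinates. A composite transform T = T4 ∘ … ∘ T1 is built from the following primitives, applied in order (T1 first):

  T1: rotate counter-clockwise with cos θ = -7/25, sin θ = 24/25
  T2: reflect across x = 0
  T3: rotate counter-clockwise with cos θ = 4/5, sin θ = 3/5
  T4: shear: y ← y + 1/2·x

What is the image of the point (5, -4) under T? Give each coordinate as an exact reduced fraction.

T1 rotate counter-clockwise with cos θ = -7/25, sin θ = 24/25: (5, -4) → (61/25, 148/25)
T2 reflect across x = 0: (61/25, 148/25) → (-61/25, 148/25)
T3 rotate counter-clockwise with cos θ = 4/5, sin θ = 3/5: (-61/25, 148/25) → (-688/125, 409/125)
T4 shear: y ← y + 1/2·x: (-688/125, 409/125) → (-688/125, 13/25)

T(p) = (-688/125, 13/25)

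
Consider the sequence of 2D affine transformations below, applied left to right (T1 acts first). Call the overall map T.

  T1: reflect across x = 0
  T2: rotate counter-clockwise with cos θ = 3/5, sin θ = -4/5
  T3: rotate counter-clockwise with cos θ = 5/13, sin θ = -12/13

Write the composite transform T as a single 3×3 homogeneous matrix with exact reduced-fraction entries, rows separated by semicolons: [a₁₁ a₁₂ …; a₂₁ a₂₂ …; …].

T = [33/65 56/65 0; 56/65 -33/65 0; 0 0 1]

T1 = [-1 0 0; 0 1 0; 0 0 1]
T2·T1 = [-3/5 4/5 0; 4/5 3/5 0; 0 0 1]
T3·…·T1 = [33/65 56/65 0; 56/65 -33/65 0; 0 0 1]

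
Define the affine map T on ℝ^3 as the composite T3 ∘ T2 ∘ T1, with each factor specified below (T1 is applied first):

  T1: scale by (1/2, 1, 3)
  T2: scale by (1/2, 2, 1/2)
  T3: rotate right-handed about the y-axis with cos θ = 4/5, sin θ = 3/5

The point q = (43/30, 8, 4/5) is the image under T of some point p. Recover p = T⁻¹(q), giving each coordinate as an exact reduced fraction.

p = (8/3, 4, 1)

T1 = [1/2 0 0 0; 0 1 0 0; 0 0 3 0; 0 0 0 1]
T2·T1 = [1/4 0 0 0; 0 2 0 0; 0 0 3/2 0; 0 0 0 1]
T3·…·T1 = [1/5 0 9/10 0; 0 2 0 0; -3/20 0 6/5 0; 0 0 0 1]
det M = 3/4; M⁻¹ = [16/5 0 -12/5 0; 0 1/2 0 0; 2/5 0 8/15 0; 0 0 0 1]
M⁻¹ · (43/30, 8, 4/5)ᵀ = (8/3, 4, 1)ᵀ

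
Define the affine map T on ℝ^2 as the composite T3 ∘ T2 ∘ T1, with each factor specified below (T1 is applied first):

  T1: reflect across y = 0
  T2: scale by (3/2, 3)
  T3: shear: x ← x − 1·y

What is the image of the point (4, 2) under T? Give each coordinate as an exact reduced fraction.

T1 reflect across y = 0: (4, 2) → (4, -2)
T2 scale by (3/2, 3): (4, -2) → (6, -6)
T3 shear: x ← x − 1·y: (6, -6) → (12, -6)

T(p) = (12, -6)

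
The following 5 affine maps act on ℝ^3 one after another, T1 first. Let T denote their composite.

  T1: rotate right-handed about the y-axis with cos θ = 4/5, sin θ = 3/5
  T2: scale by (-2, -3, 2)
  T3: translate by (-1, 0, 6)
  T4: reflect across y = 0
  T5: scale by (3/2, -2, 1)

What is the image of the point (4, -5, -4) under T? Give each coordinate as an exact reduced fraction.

T1 rotate right-handed about the y-axis with cos θ = 4/5, sin θ = 3/5: (4, -5, -4) → (4/5, -5, -28/5)
T2 scale by (-2, -3, 2): (4/5, -5, -28/5) → (-8/5, 15, -56/5)
T3 translate by (-1, 0, 6): (-8/5, 15, -56/5) → (-13/5, 15, -26/5)
T4 reflect across y = 0: (-13/5, 15, -26/5) → (-13/5, -15, -26/5)
T5 scale by (3/2, -2, 1): (-13/5, -15, -26/5) → (-39/10, 30, -26/5)

T(p) = (-39/10, 30, -26/5)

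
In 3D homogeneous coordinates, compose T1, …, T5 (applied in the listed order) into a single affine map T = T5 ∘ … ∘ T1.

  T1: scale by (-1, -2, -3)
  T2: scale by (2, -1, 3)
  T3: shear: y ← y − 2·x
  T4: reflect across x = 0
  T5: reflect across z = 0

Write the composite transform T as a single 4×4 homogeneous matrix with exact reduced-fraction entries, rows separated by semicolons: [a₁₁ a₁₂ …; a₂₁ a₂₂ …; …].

T1 = [-1 0 0 0; 0 -2 0 0; 0 0 -3 0; 0 0 0 1]
T2·T1 = [-2 0 0 0; 0 2 0 0; 0 0 -9 0; 0 0 0 1]
T3·…·T1 = [-2 0 0 0; 4 2 0 0; 0 0 -9 0; 0 0 0 1]
T4·…·T1 = [2 0 0 0; 4 2 0 0; 0 0 -9 0; 0 0 0 1]
T5·…·T1 = [2 0 0 0; 4 2 0 0; 0 0 9 0; 0 0 0 1]

T = [2 0 0 0; 4 2 0 0; 0 0 9 0; 0 0 0 1]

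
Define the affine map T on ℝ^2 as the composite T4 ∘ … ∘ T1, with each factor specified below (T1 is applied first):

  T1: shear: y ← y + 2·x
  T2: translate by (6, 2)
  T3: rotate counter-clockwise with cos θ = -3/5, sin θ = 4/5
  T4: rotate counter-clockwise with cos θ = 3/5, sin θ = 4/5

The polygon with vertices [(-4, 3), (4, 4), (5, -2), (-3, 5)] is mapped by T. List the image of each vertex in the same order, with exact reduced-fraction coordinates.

T1 shear: y ← y + 2·x: (-4, 3) → (-4, -5); (4, 4) → (4, 12); (5, -2) → (5, 8); (-3, 5) → (-3, -1)
T2 translate by (6, 2): (-4, -5) → (2, -3); (4, 12) → (10, 14); (5, 8) → (11, 10); (-3, -1) → (3, 1)
T3 rotate counter-clockwise with cos θ = -3/5, sin θ = 4/5: (2, -3) → (6/5, 17/5); (10, 14) → (-86/5, -2/5); (11, 10) → (-73/5, 14/5); (3, 1) → (-13/5, 9/5)
T4 rotate counter-clockwise with cos θ = 3/5, sin θ = 4/5: (6/5, 17/5) → (-2, 3); (-86/5, -2/5) → (-10, -14); (-73/5, 14/5) → (-11, -10); (-13/5, 9/5) → (-3, -1)

image vertices: (-2, 3), (-10, -14), (-11, -10), (-3, -1)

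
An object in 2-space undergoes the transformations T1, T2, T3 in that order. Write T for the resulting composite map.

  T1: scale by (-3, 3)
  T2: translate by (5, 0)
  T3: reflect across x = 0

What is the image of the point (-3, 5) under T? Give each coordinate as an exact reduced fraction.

T1 scale by (-3, 3): (-3, 5) → (9, 15)
T2 translate by (5, 0): (9, 15) → (14, 15)
T3 reflect across x = 0: (14, 15) → (-14, 15)

T(p) = (-14, 15)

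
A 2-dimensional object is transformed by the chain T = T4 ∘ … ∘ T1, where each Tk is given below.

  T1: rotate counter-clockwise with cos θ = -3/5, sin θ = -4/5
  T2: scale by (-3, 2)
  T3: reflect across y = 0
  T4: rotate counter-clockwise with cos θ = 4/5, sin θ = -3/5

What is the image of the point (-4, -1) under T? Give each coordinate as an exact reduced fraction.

T(p) = (-42/5, -16/5)

T1 rotate counter-clockwise with cos θ = -3/5, sin θ = -4/5: (-4, -1) → (8/5, 19/5)
T2 scale by (-3, 2): (8/5, 19/5) → (-24/5, 38/5)
T3 reflect across y = 0: (-24/5, 38/5) → (-24/5, -38/5)
T4 rotate counter-clockwise with cos θ = 4/5, sin θ = -3/5: (-24/5, -38/5) → (-42/5, -16/5)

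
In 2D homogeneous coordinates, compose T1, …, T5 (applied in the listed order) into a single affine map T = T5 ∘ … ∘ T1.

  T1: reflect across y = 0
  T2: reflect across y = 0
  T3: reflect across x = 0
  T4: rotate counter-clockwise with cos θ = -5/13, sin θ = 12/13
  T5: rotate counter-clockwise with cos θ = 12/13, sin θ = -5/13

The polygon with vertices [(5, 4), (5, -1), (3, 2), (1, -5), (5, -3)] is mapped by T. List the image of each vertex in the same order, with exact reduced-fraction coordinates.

T1 reflect across y = 0: (5, 4) → (5, -4); (5, -1) → (5, 1); (3, 2) → (3, -2); (1, -5) → (1, 5); (5, -3) → (5, 3)
T2 reflect across y = 0: (5, -4) → (5, 4); (5, 1) → (5, -1); (3, -2) → (3, 2); (1, 5) → (1, -5); (5, 3) → (5, -3)
T3 reflect across x = 0: (5, 4) → (-5, 4); (5, -1) → (-5, -1); (3, 2) → (-3, 2); (1, -5) → (-1, -5); (5, -3) → (-5, -3)
T4 rotate counter-clockwise with cos θ = -5/13, sin θ = 12/13: (-5, 4) → (-23/13, -80/13); (-5, -1) → (37/13, -55/13); (-3, 2) → (-9/13, -46/13); (-1, -5) → (5, 1); (-5, -3) → (61/13, -45/13)
T5 rotate counter-clockwise with cos θ = 12/13, sin θ = -5/13: (-23/13, -80/13) → (-4, -5); (37/13, -55/13) → (1, -5); (-9/13, -46/13) → (-2, -3); (5, 1) → (5, -1); (61/13, -45/13) → (3, -5)

image vertices: (-4, -5), (1, -5), (-2, -3), (5, -1), (3, -5)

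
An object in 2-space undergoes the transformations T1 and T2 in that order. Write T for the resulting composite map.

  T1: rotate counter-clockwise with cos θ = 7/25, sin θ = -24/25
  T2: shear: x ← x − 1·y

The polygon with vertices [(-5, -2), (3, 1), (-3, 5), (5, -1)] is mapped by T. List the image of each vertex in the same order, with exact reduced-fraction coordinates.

T1 rotate counter-clockwise with cos θ = 7/25, sin θ = -24/25: (-5, -2) → (-83/25, 106/25); (3, 1) → (9/5, -13/5); (-3, 5) → (99/25, 107/25); (5, -1) → (11/25, -127/25)
T2 shear: x ← x − 1·y: (-83/25, 106/25) → (-189/25, 106/25); (9/5, -13/5) → (22/5, -13/5); (99/25, 107/25) → (-8/25, 107/25); (11/25, -127/25) → (138/25, -127/25)

image vertices: (-189/25, 106/25), (22/5, -13/5), (-8/25, 107/25), (138/25, -127/25)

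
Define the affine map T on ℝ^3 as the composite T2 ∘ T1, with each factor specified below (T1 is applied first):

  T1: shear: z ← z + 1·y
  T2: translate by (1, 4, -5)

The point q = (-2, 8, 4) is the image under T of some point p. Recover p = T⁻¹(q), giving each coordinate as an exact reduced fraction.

p = (-3, 4, 5)

T1 = [1 0 0 0; 0 1 0 0; 0 1 1 0; 0 0 0 1]
T2·T1 = [1 0 0 1; 0 1 0 4; 0 1 1 -5; 0 0 0 1]
det M = 1; M⁻¹ = [1 0 0 -1; 0 1 0 -4; 0 -1 1 9; 0 0 0 1]
M⁻¹ · (-2, 8, 4)ᵀ = (-3, 4, 5)ᵀ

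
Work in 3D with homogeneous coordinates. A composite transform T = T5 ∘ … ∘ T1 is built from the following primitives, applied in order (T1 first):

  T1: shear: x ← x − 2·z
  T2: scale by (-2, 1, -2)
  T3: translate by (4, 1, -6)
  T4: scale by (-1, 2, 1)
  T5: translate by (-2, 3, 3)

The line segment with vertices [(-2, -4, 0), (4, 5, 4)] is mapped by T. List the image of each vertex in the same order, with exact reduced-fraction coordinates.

T1 shear: x ← x − 2·z: (-2, -4, 0) → (-2, -4, 0); (4, 5, 4) → (-4, 5, 4)
T2 scale by (-2, 1, -2): (-2, -4, 0) → (4, -4, 0); (-4, 5, 4) → (8, 5, -8)
T3 translate by (4, 1, -6): (4, -4, 0) → (8, -3, -6); (8, 5, -8) → (12, 6, -14)
T4 scale by (-1, 2, 1): (8, -3, -6) → (-8, -6, -6); (12, 6, -14) → (-12, 12, -14)
T5 translate by (-2, 3, 3): (-8, -6, -6) → (-10, -3, -3); (-12, 12, -14) → (-14, 15, -11)

image vertices: (-10, -3, -3), (-14, 15, -11)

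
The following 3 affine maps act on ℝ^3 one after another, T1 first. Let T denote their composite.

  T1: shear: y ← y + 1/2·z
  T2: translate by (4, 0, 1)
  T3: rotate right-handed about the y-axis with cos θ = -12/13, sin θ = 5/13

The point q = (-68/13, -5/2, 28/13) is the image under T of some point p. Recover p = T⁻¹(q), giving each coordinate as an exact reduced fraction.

T1 = [1 0 0 0; 0 1 1/2 0; 0 0 1 0; 0 0 0 1]
T2·T1 = [1 0 0 4; 0 1 1/2 0; 0 0 1 1; 0 0 0 1]
T3·…·T1 = [-12/13 0 5/13 -43/13; 0 1 1/2 0; -5/13 0 -12/13 -32/13; 0 0 0 1]
det M = 1; M⁻¹ = [-12/13 0 -5/13 -4; -5/26 1 6/13 1/2; 5/13 0 -12/13 -1; 0 0 0 1]
M⁻¹ · (-68/13, -5/2, 28/13)ᵀ = (0, 0, -5)ᵀ

p = (0, 0, -5)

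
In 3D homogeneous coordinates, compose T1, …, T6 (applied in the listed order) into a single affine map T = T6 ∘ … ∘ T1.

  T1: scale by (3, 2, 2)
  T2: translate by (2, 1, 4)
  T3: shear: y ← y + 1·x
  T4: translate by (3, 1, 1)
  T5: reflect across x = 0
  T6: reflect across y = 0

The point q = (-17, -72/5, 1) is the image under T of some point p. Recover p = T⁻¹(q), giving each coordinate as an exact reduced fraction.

T1 = [3 0 0 0; 0 2 0 0; 0 0 2 0; 0 0 0 1]
T2·T1 = [3 0 0 2; 0 2 0 1; 0 0 2 4; 0 0 0 1]
T3·…·T1 = [3 0 0 2; 3 2 0 3; 0 0 2 4; 0 0 0 1]
T4·…·T1 = [3 0 0 5; 3 2 0 4; 0 0 2 5; 0 0 0 1]
T5·…·T1 = [-3 0 0 -5; 3 2 0 4; 0 0 2 5; 0 0 0 1]
T6·…·T1 = [-3 0 0 -5; -3 -2 0 -4; 0 0 2 5; 0 0 0 1]
det M = 12; M⁻¹ = [-1/3 0 0 -5/3; 1/2 -1/2 0 1/2; 0 0 1/2 -5/2; 0 0 0 1]
M⁻¹ · (-17, -72/5, 1)ᵀ = (4, -4/5, -2)ᵀ

p = (4, -4/5, -2)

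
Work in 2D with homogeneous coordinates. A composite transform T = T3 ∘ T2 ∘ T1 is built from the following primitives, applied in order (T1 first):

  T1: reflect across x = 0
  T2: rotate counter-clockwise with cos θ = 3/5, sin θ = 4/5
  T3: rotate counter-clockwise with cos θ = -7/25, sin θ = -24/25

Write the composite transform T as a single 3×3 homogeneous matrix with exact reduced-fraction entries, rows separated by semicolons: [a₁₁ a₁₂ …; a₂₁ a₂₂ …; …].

T1 = [-1 0 0; 0 1 0; 0 0 1]
T2·T1 = [-3/5 -4/5 0; -4/5 3/5 0; 0 0 1]
T3·…·T1 = [-3/5 4/5 0; 4/5 3/5 0; 0 0 1]

T = [-3/5 4/5 0; 4/5 3/5 0; 0 0 1]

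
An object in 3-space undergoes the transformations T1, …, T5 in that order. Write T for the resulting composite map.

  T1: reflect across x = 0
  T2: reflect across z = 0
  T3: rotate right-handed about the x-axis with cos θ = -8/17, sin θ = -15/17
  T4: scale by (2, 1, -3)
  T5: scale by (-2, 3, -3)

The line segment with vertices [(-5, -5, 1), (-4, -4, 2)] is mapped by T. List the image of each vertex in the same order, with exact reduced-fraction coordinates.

image vertices: (-20, 75/17, 747/17), (-16, 6/17, 684/17)

T1 reflect across x = 0: (-5, -5, 1) → (5, -5, 1); (-4, -4, 2) → (4, -4, 2)
T2 reflect across z = 0: (5, -5, 1) → (5, -5, -1); (4, -4, 2) → (4, -4, -2)
T3 rotate right-handed about the x-axis with cos θ = -8/17, sin θ = -15/17: (5, -5, -1) → (5, 25/17, 83/17); (4, -4, -2) → (4, 2/17, 76/17)
T4 scale by (2, 1, -3): (5, 25/17, 83/17) → (10, 25/17, -249/17); (4, 2/17, 76/17) → (8, 2/17, -228/17)
T5 scale by (-2, 3, -3): (10, 25/17, -249/17) → (-20, 75/17, 747/17); (8, 2/17, -228/17) → (-16, 6/17, 684/17)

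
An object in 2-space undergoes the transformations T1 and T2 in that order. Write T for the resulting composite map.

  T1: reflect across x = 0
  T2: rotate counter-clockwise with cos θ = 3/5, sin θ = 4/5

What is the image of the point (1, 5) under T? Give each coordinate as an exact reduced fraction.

T(p) = (-23/5, 11/5)

T1 reflect across x = 0: (1, 5) → (-1, 5)
T2 rotate counter-clockwise with cos θ = 3/5, sin θ = 4/5: (-1, 5) → (-23/5, 11/5)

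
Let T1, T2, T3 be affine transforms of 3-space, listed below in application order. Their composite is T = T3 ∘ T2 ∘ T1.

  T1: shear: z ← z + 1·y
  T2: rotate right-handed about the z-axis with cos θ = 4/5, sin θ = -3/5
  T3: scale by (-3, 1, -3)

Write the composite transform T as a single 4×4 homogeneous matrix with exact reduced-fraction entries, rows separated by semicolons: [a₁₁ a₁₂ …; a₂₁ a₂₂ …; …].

T = [-12/5 -9/5 0 0; -3/5 4/5 0 0; 0 -3 -3 0; 0 0 0 1]

T1 = [1 0 0 0; 0 1 0 0; 0 1 1 0; 0 0 0 1]
T2·T1 = [4/5 3/5 0 0; -3/5 4/5 0 0; 0 1 1 0; 0 0 0 1]
T3·…·T1 = [-12/5 -9/5 0 0; -3/5 4/5 0 0; 0 -3 -3 0; 0 0 0 1]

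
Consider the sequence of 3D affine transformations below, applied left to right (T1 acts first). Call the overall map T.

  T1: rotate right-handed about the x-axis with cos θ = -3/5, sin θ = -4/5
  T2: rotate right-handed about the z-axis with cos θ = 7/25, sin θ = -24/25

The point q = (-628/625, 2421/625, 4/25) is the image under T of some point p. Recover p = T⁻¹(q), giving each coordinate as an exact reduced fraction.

T1 = [1 0 0 0; 0 -3/5 4/5 0; 0 -4/5 -3/5 0; 0 0 0 1]
T2·T1 = [7/25 -72/125 96/125 0; -24/25 -21/125 28/125 0; 0 -4/5 -3/5 0; 0 0 0 1]
det M = 1; M⁻¹ = [7/25 -24/25 0 0; -72/125 -21/125 -4/5 0; 96/125 28/125 -3/5 0; 0 0 0 1]
M⁻¹ · (-628/625, 2421/625, 4/25)ᵀ = (-4, -1/5, 0)ᵀ

p = (-4, -1/5, 0)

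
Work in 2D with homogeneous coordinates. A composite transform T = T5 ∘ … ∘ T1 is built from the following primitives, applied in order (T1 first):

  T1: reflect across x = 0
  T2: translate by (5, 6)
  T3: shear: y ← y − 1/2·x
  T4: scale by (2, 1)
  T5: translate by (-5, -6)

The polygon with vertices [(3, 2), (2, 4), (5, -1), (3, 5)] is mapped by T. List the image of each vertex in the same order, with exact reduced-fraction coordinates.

image vertices: (-1, 1), (1, 5/2), (-5, -1), (-1, 4)

T1 reflect across x = 0: (3, 2) → (-3, 2); (2, 4) → (-2, 4); (5, -1) → (-5, -1); (3, 5) → (-3, 5)
T2 translate by (5, 6): (-3, 2) → (2, 8); (-2, 4) → (3, 10); (-5, -1) → (0, 5); (-3, 5) → (2, 11)
T3 shear: y ← y − 1/2·x: (2, 8) → (2, 7); (3, 10) → (3, 17/2); (0, 5) → (0, 5); (2, 11) → (2, 10)
T4 scale by (2, 1): (2, 7) → (4, 7); (3, 17/2) → (6, 17/2); (0, 5) → (0, 5); (2, 10) → (4, 10)
T5 translate by (-5, -6): (4, 7) → (-1, 1); (6, 17/2) → (1, 5/2); (0, 5) → (-5, -1); (4, 10) → (-1, 4)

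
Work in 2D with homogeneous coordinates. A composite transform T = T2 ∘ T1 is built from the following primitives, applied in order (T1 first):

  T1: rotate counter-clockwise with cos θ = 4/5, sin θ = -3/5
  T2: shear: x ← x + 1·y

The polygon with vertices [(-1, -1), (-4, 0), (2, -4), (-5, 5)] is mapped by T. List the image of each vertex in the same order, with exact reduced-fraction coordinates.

image vertices: (-8/5, -1/5), (-4/5, 12/5), (-26/5, -22/5), (6, 7)

T1 rotate counter-clockwise with cos θ = 4/5, sin θ = -3/5: (-1, -1) → (-7/5, -1/5); (-4, 0) → (-16/5, 12/5); (2, -4) → (-4/5, -22/5); (-5, 5) → (-1, 7)
T2 shear: x ← x + 1·y: (-7/5, -1/5) → (-8/5, -1/5); (-16/5, 12/5) → (-4/5, 12/5); (-4/5, -22/5) → (-26/5, -22/5); (-1, 7) → (6, 7)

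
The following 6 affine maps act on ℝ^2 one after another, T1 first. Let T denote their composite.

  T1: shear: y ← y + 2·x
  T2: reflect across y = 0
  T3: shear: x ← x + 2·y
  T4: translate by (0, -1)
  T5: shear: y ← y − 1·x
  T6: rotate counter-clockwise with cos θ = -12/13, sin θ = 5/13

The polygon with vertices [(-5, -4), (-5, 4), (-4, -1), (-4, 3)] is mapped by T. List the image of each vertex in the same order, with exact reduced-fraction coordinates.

T1 shear: y ← y + 2·x: (-5, -4) → (-5, -14); (-5, 4) → (-5, -6); (-4, -1) → (-4, -9); (-4, 3) → (-4, -5)
T2 reflect across y = 0: (-5, -14) → (-5, 14); (-5, -6) → (-5, 6); (-4, -9) → (-4, 9); (-4, -5) → (-4, 5)
T3 shear: x ← x + 2·y: (-5, 14) → (23, 14); (-5, 6) → (7, 6); (-4, 9) → (14, 9); (-4, 5) → (6, 5)
T4 translate by (0, -1): (23, 14) → (23, 13); (7, 6) → (7, 5); (14, 9) → (14, 8); (6, 5) → (6, 4)
T5 shear: y ← y − 1·x: (23, 13) → (23, -10); (7, 5) → (7, -2); (14, 8) → (14, -6); (6, 4) → (6, -2)
T6 rotate counter-clockwise with cos θ = -12/13, sin θ = 5/13: (23, -10) → (-226/13, 235/13); (7, -2) → (-74/13, 59/13); (14, -6) → (-138/13, 142/13); (6, -2) → (-62/13, 54/13)

image vertices: (-226/13, 235/13), (-74/13, 59/13), (-138/13, 142/13), (-62/13, 54/13)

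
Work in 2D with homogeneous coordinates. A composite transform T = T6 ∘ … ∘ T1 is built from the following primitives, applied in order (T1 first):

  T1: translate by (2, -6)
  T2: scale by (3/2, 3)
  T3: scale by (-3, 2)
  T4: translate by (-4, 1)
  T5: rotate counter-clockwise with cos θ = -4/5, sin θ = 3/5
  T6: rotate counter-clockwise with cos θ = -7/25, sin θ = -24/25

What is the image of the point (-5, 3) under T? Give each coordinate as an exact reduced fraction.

T1 translate by (2, -6): (-5, 3) → (-3, -3)
T2 scale by (3/2, 3): (-3, -3) → (-9/2, -9)
T3 scale by (-3, 2): (-9/2, -9) → (27/2, -18)
T4 translate by (-4, 1): (27/2, -18) → (19/2, -17)
T5 rotate counter-clockwise with cos θ = -4/5, sin θ = 3/5: (19/2, -17) → (13/5, 193/10)
T6 rotate counter-clockwise with cos θ = -7/25, sin θ = -24/25: (13/5, 193/10) → (89/5, -79/10)

T(p) = (89/5, -79/10)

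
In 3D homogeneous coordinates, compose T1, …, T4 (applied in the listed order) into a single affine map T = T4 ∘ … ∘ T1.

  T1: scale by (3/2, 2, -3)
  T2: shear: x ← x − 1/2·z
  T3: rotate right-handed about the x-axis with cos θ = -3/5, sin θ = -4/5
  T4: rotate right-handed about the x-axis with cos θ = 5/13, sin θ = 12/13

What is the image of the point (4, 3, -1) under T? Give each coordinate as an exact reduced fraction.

T(p) = (9/2, 366/65, -237/65)

T1 scale by (3/2, 2, -3): (4, 3, -1) → (6, 6, 3)
T2 shear: x ← x − 1/2·z: (6, 6, 3) → (9/2, 6, 3)
T3 rotate right-handed about the x-axis with cos θ = -3/5, sin θ = -4/5: (9/2, 6, 3) → (9/2, -6/5, -33/5)
T4 rotate right-handed about the x-axis with cos θ = 5/13, sin θ = 12/13: (9/2, -6/5, -33/5) → (9/2, 366/65, -237/65)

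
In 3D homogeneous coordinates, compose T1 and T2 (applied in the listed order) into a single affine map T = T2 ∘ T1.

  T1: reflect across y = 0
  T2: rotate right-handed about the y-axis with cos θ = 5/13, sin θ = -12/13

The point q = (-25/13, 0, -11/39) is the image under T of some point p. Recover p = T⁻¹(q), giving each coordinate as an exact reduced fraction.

p = (-1, 0, 5/3)

T1 = [1 0 0 0; 0 -1 0 0; 0 0 1 0; 0 0 0 1]
T2·T1 = [5/13 0 -12/13 0; 0 -1 0 0; 12/13 0 5/13 0; 0 0 0 1]
det M = -1; M⁻¹ = [5/13 0 12/13 0; 0 -1 0 0; -12/13 0 5/13 0; 0 0 0 1]
M⁻¹ · (-25/13, 0, -11/39)ᵀ = (-1, 0, 5/3)ᵀ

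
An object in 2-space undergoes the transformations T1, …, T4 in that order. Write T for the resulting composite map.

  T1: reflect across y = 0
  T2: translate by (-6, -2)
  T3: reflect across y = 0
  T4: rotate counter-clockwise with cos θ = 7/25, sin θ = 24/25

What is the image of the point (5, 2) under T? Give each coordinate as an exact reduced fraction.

T1 reflect across y = 0: (5, 2) → (5, -2)
T2 translate by (-6, -2): (5, -2) → (-1, -4)
T3 reflect across y = 0: (-1, -4) → (-1, 4)
T4 rotate counter-clockwise with cos θ = 7/25, sin θ = 24/25: (-1, 4) → (-103/25, 4/25)

T(p) = (-103/25, 4/25)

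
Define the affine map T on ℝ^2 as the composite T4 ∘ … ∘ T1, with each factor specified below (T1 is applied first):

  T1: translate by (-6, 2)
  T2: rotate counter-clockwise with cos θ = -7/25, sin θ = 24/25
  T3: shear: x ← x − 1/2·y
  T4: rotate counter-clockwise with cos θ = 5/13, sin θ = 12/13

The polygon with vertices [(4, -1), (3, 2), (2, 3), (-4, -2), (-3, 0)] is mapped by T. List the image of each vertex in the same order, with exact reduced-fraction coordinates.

image vertices: (23/10, -1/5), (43/13, -32/13), (2879/650, -973/325), (766/65, 216/65), (682/65, 82/65)

T1 translate by (-6, 2): (4, -1) → (-2, 1); (3, 2) → (-3, 4); (2, 3) → (-4, 5); (-4, -2) → (-10, 0); (-3, 0) → (-9, 2)
T2 rotate counter-clockwise with cos θ = -7/25, sin θ = 24/25: (-2, 1) → (-2/5, -11/5); (-3, 4) → (-3, -4); (-4, 5) → (-92/25, -131/25); (-10, 0) → (14/5, -48/5); (-9, 2) → (3/5, -46/5)
T3 shear: x ← x − 1/2·y: (-2/5, -11/5) → (7/10, -11/5); (-3, -4) → (-1, -4); (-92/25, -131/25) → (-53/50, -131/25); (14/5, -48/5) → (38/5, -48/5); (3/5, -46/5) → (26/5, -46/5)
T4 rotate counter-clockwise with cos θ = 5/13, sin θ = 12/13: (7/10, -11/5) → (23/10, -1/5); (-1, -4) → (43/13, -32/13); (-53/50, -131/25) → (2879/650, -973/325); (38/5, -48/5) → (766/65, 216/65); (26/5, -46/5) → (682/65, 82/65)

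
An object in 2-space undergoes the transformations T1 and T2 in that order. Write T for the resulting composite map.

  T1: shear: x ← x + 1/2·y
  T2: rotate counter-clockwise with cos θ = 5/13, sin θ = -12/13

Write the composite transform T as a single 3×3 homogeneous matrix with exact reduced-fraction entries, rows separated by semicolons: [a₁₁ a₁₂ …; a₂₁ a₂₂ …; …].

T1 = [1 1/2 0; 0 1 0; 0 0 1]
T2·T1 = [5/13 29/26 0; -12/13 -1/13 0; 0 0 1]

T = [5/13 29/26 0; -12/13 -1/13 0; 0 0 1]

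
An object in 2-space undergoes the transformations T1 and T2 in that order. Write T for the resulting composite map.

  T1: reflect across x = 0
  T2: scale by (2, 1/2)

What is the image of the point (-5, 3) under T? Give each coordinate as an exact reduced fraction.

T(p) = (10, 3/2)

T1 reflect across x = 0: (-5, 3) → (5, 3)
T2 scale by (2, 1/2): (5, 3) → (10, 3/2)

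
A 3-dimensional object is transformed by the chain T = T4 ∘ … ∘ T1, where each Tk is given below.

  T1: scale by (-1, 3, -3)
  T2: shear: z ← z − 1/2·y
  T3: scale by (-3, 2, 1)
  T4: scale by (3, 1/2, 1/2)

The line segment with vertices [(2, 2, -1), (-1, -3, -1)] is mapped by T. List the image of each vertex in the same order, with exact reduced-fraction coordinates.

T1 scale by (-1, 3, -3): (2, 2, -1) → (-2, 6, 3); (-1, -3, -1) → (1, -9, 3)
T2 shear: z ← z − 1/2·y: (-2, 6, 3) → (-2, 6, 0); (1, -9, 3) → (1, -9, 15/2)
T3 scale by (-3, 2, 1): (-2, 6, 0) → (6, 12, 0); (1, -9, 15/2) → (-3, -18, 15/2)
T4 scale by (3, 1/2, 1/2): (6, 12, 0) → (18, 6, 0); (-3, -18, 15/2) → (-9, -9, 15/4)

image vertices: (18, 6, 0), (-9, -9, 15/4)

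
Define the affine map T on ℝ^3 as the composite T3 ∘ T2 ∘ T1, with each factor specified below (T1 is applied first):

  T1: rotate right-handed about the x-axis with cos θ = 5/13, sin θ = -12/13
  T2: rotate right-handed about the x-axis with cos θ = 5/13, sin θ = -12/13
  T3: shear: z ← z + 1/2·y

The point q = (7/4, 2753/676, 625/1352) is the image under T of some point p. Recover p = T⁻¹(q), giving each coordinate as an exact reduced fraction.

T1 = [1 0 0 0; 0 5/13 12/13 0; 0 -12/13 5/13 0; 0 0 0 1]
T2·T1 = [1 0 0 0; 0 -119/169 120/169 0; 0 -120/169 -119/169 0; 0 0 0 1]
T3·…·T1 = [1 0 0 0; 0 -119/169 120/169 0; 0 -359/338 -59/169 0; 0 0 0 1]
det M = 1; M⁻¹ = [1 0 0 0; 0 -59/169 -120/169 0; 0 359/338 -119/169 0; 0 0 0 1]
M⁻¹ · (7/4, 2753/676, 625/1352)ᵀ = (7/4, -7/4, 4)ᵀ

p = (7/4, -7/4, 4)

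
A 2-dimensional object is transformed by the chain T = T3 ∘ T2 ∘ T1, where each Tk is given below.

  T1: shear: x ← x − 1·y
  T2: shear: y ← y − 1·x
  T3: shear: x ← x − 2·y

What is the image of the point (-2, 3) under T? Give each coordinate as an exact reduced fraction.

T(p) = (-21, 8)

T1 shear: x ← x − 1·y: (-2, 3) → (-5, 3)
T2 shear: y ← y − 1·x: (-5, 3) → (-5, 8)
T3 shear: x ← x − 2·y: (-5, 8) → (-21, 8)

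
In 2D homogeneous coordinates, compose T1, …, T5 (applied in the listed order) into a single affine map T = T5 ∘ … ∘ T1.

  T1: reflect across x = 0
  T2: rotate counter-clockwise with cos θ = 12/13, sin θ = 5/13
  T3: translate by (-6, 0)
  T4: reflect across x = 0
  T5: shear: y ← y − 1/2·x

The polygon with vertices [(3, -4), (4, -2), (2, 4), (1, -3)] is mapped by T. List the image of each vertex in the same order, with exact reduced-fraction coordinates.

image vertices: (94/13, -110/13), (116/13, -102/13), (122/13, -23/13), (75/13, -157/26)

T1 reflect across x = 0: (3, -4) → (-3, -4); (4, -2) → (-4, -2); (2, 4) → (-2, 4); (1, -3) → (-1, -3)
T2 rotate counter-clockwise with cos θ = 12/13, sin θ = 5/13: (-3, -4) → (-16/13, -63/13); (-4, -2) → (-38/13, -44/13); (-2, 4) → (-44/13, 38/13); (-1, -3) → (3/13, -41/13)
T3 translate by (-6, 0): (-16/13, -63/13) → (-94/13, -63/13); (-38/13, -44/13) → (-116/13, -44/13); (-44/13, 38/13) → (-122/13, 38/13); (3/13, -41/13) → (-75/13, -41/13)
T4 reflect across x = 0: (-94/13, -63/13) → (94/13, -63/13); (-116/13, -44/13) → (116/13, -44/13); (-122/13, 38/13) → (122/13, 38/13); (-75/13, -41/13) → (75/13, -41/13)
T5 shear: y ← y − 1/2·x: (94/13, -63/13) → (94/13, -110/13); (116/13, -44/13) → (116/13, -102/13); (122/13, 38/13) → (122/13, -23/13); (75/13, -41/13) → (75/13, -157/26)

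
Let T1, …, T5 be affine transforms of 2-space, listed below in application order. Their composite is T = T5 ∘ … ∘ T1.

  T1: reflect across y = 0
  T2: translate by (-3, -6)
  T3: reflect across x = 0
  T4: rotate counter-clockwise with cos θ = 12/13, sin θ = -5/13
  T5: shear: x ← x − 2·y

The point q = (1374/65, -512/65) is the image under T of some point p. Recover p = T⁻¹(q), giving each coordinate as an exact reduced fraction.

T1 = [1 0 0; 0 -1 0; 0 0 1]
T2·T1 = [1 0 -3; 0 -1 -6; 0 0 1]
T3·…·T1 = [-1 0 3; 0 -1 -6; 0 0 1]
T4·…·T1 = [-12/13 -5/13 6/13; 5/13 -12/13 -87/13; 0 0 1]
T5·…·T1 = [-22/13 19/13 180/13; 5/13 -12/13 -87/13; 0 0 1]
det M = 1; M⁻¹ = [-12/13 -19/13 3; -5/13 -22/13 -6; 0 0 1]
M⁻¹ · (1374/65, -512/65)ᵀ = (-5, -4/5)ᵀ

p = (-5, -4/5)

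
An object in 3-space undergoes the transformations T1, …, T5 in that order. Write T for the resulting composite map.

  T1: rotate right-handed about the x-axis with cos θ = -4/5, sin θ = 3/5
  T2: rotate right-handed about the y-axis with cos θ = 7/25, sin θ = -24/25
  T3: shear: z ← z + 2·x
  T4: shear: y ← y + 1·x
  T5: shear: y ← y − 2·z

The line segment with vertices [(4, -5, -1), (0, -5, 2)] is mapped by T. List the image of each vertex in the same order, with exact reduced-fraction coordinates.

T1 rotate right-handed about the x-axis with cos θ = -4/5, sin θ = 3/5: (4, -5, -1) → (4, 23/5, -11/5); (0, -5, 2) → (0, 14/5, -23/5)
T2 rotate right-handed about the y-axis with cos θ = 7/25, sin θ = -24/25: (4, 23/5, -11/5) → (404/125, 23/5, 403/125); (0, 14/5, -23/5) → (552/125, 14/5, -161/125)
T3 shear: z ← z + 2·x: (404/125, 23/5, 403/125) → (404/125, 23/5, 1211/125); (552/125, 14/5, -161/125) → (552/125, 14/5, 943/125)
T4 shear: y ← y + 1·x: (404/125, 23/5, 1211/125) → (404/125, 979/125, 1211/125); (552/125, 14/5, 943/125) → (552/125, 902/125, 943/125)
T5 shear: y ← y − 2·z: (404/125, 979/125, 1211/125) → (404/125, -1443/125, 1211/125); (552/125, 902/125, 943/125) → (552/125, -984/125, 943/125)

image vertices: (404/125, -1443/125, 1211/125), (552/125, -984/125, 943/125)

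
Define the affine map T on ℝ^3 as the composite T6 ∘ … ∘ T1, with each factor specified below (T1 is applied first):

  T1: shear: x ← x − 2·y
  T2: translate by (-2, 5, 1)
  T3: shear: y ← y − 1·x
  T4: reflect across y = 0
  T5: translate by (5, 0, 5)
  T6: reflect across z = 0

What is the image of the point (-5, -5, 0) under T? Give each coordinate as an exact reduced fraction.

T(p) = (8, 3, -6)

T1 shear: x ← x − 2·y: (-5, -5, 0) → (5, -5, 0)
T2 translate by (-2, 5, 1): (5, -5, 0) → (3, 0, 1)
T3 shear: y ← y − 1·x: (3, 0, 1) → (3, -3, 1)
T4 reflect across y = 0: (3, -3, 1) → (3, 3, 1)
T5 translate by (5, 0, 5): (3, 3, 1) → (8, 3, 6)
T6 reflect across z = 0: (8, 3, 6) → (8, 3, -6)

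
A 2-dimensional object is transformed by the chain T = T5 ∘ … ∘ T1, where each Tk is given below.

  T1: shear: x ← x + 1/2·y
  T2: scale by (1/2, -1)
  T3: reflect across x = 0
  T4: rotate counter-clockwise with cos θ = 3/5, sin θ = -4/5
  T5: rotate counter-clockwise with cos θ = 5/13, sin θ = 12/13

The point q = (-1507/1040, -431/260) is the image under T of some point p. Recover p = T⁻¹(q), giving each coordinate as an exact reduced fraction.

p = (3, 5/4)

T1 = [1 1/2 0; 0 1 0; 0 0 1]
T2·T1 = [1/2 1/4 0; 0 -1 0; 0 0 1]
T3·…·T1 = [-1/2 -1/4 0; 0 -1 0; 0 0 1]
T4·…·T1 = [-3/10 -19/20 0; 2/5 -2/5 0; 0 0 1]
T5·…·T1 = [-63/130 1/260 0; -8/65 -67/65 0; 0 0 1]
det M = 1/2; M⁻¹ = [-134/65 -1/130 0; 16/65 -63/65 0; 0 0 1]
M⁻¹ · (-1507/1040, -431/260)ᵀ = (3, 5/4)ᵀ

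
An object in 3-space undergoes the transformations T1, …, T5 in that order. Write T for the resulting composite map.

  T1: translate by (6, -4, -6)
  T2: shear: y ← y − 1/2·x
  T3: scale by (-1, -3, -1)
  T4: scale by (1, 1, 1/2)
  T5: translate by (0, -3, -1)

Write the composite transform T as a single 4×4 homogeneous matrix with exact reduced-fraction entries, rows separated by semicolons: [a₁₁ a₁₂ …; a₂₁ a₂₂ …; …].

T = [-1 0 0 -6; 3/2 -3 0 18; 0 0 -1/2 2; 0 0 0 1]

T1 = [1 0 0 6; 0 1 0 -4; 0 0 1 -6; 0 0 0 1]
T2·T1 = [1 0 0 6; -1/2 1 0 -7; 0 0 1 -6; 0 0 0 1]
T3·…·T1 = [-1 0 0 -6; 3/2 -3 0 21; 0 0 -1 6; 0 0 0 1]
T4·…·T1 = [-1 0 0 -6; 3/2 -3 0 21; 0 0 -1/2 3; 0 0 0 1]
T5·…·T1 = [-1 0 0 -6; 3/2 -3 0 18; 0 0 -1/2 2; 0 0 0 1]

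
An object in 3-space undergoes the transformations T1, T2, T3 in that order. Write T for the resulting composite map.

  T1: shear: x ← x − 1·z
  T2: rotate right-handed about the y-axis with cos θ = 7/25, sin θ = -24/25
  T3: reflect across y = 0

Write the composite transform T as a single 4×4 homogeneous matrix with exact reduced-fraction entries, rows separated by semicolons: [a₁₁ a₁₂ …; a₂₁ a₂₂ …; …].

T1 = [1 0 -1 0; 0 1 0 0; 0 0 1 0; 0 0 0 1]
T2·T1 = [7/25 0 -31/25 0; 0 1 0 0; 24/25 0 -17/25 0; 0 0 0 1]
T3·…·T1 = [7/25 0 -31/25 0; 0 -1 0 0; 24/25 0 -17/25 0; 0 0 0 1]

T = [7/25 0 -31/25 0; 0 -1 0 0; 24/25 0 -17/25 0; 0 0 0 1]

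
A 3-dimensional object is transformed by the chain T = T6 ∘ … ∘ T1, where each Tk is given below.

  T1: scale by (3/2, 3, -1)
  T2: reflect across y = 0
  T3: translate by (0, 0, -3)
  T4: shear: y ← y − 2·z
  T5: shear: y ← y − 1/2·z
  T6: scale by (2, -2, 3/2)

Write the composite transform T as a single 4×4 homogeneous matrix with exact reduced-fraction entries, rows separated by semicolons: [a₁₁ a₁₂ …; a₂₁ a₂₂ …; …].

T = [3 0 0 0; 0 6 -5 -15; 0 0 -3/2 -9/2; 0 0 0 1]

T1 = [3/2 0 0 0; 0 3 0 0; 0 0 -1 0; 0 0 0 1]
T2·T1 = [3/2 0 0 0; 0 -3 0 0; 0 0 -1 0; 0 0 0 1]
T3·…·T1 = [3/2 0 0 0; 0 -3 0 0; 0 0 -1 -3; 0 0 0 1]
T4·…·T1 = [3/2 0 0 0; 0 -3 2 6; 0 0 -1 -3; 0 0 0 1]
T5·…·T1 = [3/2 0 0 0; 0 -3 5/2 15/2; 0 0 -1 -3; 0 0 0 1]
T6·…·T1 = [3 0 0 0; 0 6 -5 -15; 0 0 -3/2 -9/2; 0 0 0 1]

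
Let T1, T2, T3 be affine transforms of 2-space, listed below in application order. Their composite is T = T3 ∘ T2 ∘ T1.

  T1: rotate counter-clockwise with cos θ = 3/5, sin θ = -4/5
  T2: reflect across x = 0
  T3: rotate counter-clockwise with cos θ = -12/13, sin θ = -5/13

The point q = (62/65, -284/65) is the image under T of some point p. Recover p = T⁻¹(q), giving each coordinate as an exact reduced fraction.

T1 = [3/5 4/5 0; -4/5 3/5 0; 0 0 1]
T2·T1 = [-3/5 -4/5 0; -4/5 3/5 0; 0 0 1]
T3·…·T1 = [16/65 63/65 0; 63/65 -16/65 0; 0 0 1]
det M = -1; M⁻¹ = [16/65 63/65 0; 63/65 -16/65 0; 0 0 1]
M⁻¹ · (62/65, -284/65)ᵀ = (-4, 2)ᵀ

p = (-4, 2)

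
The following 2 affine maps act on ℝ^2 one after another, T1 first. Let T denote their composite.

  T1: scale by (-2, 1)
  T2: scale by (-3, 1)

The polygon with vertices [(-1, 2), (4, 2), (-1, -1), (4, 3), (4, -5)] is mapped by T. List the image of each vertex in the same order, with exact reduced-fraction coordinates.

image vertices: (-6, 2), (24, 2), (-6, -1), (24, 3), (24, -5)

T1 scale by (-2, 1): (-1, 2) → (2, 2); (4, 2) → (-8, 2); (-1, -1) → (2, -1); (4, 3) → (-8, 3); (4, -5) → (-8, -5)
T2 scale by (-3, 1): (2, 2) → (-6, 2); (-8, 2) → (24, 2); (2, -1) → (-6, -1); (-8, 3) → (24, 3); (-8, -5) → (24, -5)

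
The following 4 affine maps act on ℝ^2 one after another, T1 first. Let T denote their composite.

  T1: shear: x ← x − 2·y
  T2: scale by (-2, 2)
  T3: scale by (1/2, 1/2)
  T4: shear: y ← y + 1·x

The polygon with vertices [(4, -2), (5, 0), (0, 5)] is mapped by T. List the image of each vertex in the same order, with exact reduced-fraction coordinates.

image vertices: (-8, -10), (-5, -5), (10, 15)

T1 shear: x ← x − 2·y: (4, -2) → (8, -2); (5, 0) → (5, 0); (0, 5) → (-10, 5)
T2 scale by (-2, 2): (8, -2) → (-16, -4); (5, 0) → (-10, 0); (-10, 5) → (20, 10)
T3 scale by (1/2, 1/2): (-16, -4) → (-8, -2); (-10, 0) → (-5, 0); (20, 10) → (10, 5)
T4 shear: y ← y + 1·x: (-8, -2) → (-8, -10); (-5, 0) → (-5, -5); (10, 5) → (10, 15)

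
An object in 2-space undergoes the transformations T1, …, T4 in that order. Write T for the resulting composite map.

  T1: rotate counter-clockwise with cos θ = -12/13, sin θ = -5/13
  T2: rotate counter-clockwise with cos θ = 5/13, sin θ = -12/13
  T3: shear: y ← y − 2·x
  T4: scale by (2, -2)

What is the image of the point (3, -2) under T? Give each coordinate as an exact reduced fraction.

T(p) = (-244/169, -1682/169)

T1 rotate counter-clockwise with cos θ = -12/13, sin θ = -5/13: (3, -2) → (-46/13, 9/13)
T2 rotate counter-clockwise with cos θ = 5/13, sin θ = -12/13: (-46/13, 9/13) → (-122/169, 597/169)
T3 shear: y ← y − 2·x: (-122/169, 597/169) → (-122/169, 841/169)
T4 scale by (2, -2): (-122/169, 841/169) → (-244/169, -1682/169)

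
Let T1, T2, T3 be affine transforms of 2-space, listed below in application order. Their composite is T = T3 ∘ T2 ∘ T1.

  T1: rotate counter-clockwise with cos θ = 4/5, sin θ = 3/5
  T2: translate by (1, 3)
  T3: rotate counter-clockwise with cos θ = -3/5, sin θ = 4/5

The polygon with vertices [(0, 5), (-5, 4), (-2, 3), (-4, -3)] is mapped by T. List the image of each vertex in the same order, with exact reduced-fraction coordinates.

T1 rotate counter-clockwise with cos θ = 4/5, sin θ = 3/5: (0, 5) → (-3, 4); (-5, 4) → (-32/5, 1/5); (-2, 3) → (-17/5, 6/5); (-4, -3) → (-7/5, -24/5)
T2 translate by (1, 3): (-3, 4) → (-2, 7); (-32/5, 1/5) → (-27/5, 16/5); (-17/5, 6/5) → (-12/5, 21/5); (-7/5, -24/5) → (-2/5, -9/5)
T3 rotate counter-clockwise with cos θ = -3/5, sin θ = 4/5: (-2, 7) → (-22/5, -29/5); (-27/5, 16/5) → (17/25, -156/25); (-12/5, 21/5) → (-48/25, -111/25); (-2/5, -9/5) → (42/25, 19/25)

image vertices: (-22/5, -29/5), (17/25, -156/25), (-48/25, -111/25), (42/25, 19/25)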